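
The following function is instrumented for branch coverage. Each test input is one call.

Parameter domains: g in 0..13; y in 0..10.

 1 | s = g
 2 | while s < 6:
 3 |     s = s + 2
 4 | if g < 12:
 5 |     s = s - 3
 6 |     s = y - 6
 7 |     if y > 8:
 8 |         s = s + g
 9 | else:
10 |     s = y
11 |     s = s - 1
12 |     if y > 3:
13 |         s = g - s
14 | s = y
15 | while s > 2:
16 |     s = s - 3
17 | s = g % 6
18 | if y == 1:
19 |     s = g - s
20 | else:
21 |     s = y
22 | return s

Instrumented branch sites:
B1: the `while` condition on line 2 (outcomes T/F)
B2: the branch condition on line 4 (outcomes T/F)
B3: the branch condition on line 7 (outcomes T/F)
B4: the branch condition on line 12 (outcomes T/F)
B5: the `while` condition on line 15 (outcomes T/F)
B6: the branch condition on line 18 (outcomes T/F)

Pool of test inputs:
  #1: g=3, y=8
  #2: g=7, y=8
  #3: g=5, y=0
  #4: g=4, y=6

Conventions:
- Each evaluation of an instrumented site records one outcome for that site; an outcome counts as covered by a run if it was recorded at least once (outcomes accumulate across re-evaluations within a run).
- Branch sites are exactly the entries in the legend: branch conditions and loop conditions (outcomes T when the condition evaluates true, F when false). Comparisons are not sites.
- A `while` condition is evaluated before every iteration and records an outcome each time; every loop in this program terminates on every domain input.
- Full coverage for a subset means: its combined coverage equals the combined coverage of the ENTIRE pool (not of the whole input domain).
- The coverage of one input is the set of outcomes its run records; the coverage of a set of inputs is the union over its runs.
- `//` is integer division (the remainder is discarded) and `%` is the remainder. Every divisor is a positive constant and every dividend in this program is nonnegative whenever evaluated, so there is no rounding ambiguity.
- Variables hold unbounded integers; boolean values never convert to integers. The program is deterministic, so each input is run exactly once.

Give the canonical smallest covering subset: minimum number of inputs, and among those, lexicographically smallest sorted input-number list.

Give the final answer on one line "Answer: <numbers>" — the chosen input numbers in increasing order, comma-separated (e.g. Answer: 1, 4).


test 1 (g=3, y=8) hits B1=T, B1=F, B2=T, B3=F, B5=T, B5=F, B6=F
test 2 (g=7, y=8) hits B1=F, B2=T, B3=F, B5=T, B5=F, B6=F
test 3 (g=5, y=0) hits B1=T, B1=F, B2=T, B3=F, B5=F, B6=F
test 4 (g=4, y=6) hits B1=T, B1=F, B2=T, B3=F, B5=T, B5=F, B6=F
union over all inputs: B1=T, B1=F, B2=T, B3=F, B5=T, B5=F, B6=F (7 outcomes)
at size 1, {1} reaches all 7 outcomes; every lexicographically earlier size-1 subset fails
Answer: 1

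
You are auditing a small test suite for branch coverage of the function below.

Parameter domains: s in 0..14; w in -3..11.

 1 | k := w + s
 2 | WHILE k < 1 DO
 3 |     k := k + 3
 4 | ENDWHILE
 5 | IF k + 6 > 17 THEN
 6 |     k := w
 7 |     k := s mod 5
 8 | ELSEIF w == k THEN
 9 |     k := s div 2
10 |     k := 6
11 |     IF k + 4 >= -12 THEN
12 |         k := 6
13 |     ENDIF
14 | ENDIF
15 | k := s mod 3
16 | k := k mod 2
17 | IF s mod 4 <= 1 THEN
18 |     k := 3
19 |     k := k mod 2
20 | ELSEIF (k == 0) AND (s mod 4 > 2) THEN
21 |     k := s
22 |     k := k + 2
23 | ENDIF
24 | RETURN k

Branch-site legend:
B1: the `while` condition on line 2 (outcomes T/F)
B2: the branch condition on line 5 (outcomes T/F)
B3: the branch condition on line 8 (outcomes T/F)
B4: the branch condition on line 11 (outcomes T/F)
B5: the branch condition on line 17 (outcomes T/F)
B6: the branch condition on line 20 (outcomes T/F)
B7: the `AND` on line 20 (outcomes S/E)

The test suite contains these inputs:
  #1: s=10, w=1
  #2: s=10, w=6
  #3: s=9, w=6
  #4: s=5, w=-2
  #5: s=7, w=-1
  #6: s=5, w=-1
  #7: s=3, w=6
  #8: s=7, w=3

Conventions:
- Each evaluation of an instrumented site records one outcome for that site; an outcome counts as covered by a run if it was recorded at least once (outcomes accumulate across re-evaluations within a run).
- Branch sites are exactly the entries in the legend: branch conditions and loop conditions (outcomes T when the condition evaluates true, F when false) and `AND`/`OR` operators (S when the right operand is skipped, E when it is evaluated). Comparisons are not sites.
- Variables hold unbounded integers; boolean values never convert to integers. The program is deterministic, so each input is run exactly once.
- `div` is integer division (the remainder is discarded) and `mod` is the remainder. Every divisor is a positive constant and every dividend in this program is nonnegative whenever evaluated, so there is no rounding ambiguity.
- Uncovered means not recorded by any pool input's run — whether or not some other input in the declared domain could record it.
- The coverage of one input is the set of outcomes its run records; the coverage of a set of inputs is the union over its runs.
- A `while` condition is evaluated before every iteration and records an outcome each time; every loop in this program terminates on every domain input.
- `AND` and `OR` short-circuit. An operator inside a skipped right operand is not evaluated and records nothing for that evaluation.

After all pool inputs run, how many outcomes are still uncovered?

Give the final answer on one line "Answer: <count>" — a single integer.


run #1 (s=10, w=1) records B1=F, B2=F, B3=F, B5=F, B6=F, B7=S
run #2 (s=10, w=6) records B1=F, B2=T, B5=F, B6=F, B7=S
run #3 (s=9, w=6) records B1=F, B2=T, B5=T
run #4 (s=5, w=-2) records B1=F, B2=F, B3=F, B5=T
run #5 (s=7, w=-1) records B1=F, B2=F, B3=F, B5=F, B6=F, B7=S
run #6 (s=5, w=-1) records B1=F, B2=F, B3=F, B5=T
run #7 (s=3, w=6) records B1=F, B2=F, B3=F, B5=F, B6=T, B7=E
run #8 (s=7, w=3) records B1=F, B2=F, B3=F, B5=F, B6=F, B7=S
union over the pool: B1=F, B2=T, B2=F, B3=F, B5=T, B5=F, B6=T, B6=F, B7=S, B7=E
uncovered (4 of 14): B1=T, B3=T, B4=T, B4=F
Answer: 4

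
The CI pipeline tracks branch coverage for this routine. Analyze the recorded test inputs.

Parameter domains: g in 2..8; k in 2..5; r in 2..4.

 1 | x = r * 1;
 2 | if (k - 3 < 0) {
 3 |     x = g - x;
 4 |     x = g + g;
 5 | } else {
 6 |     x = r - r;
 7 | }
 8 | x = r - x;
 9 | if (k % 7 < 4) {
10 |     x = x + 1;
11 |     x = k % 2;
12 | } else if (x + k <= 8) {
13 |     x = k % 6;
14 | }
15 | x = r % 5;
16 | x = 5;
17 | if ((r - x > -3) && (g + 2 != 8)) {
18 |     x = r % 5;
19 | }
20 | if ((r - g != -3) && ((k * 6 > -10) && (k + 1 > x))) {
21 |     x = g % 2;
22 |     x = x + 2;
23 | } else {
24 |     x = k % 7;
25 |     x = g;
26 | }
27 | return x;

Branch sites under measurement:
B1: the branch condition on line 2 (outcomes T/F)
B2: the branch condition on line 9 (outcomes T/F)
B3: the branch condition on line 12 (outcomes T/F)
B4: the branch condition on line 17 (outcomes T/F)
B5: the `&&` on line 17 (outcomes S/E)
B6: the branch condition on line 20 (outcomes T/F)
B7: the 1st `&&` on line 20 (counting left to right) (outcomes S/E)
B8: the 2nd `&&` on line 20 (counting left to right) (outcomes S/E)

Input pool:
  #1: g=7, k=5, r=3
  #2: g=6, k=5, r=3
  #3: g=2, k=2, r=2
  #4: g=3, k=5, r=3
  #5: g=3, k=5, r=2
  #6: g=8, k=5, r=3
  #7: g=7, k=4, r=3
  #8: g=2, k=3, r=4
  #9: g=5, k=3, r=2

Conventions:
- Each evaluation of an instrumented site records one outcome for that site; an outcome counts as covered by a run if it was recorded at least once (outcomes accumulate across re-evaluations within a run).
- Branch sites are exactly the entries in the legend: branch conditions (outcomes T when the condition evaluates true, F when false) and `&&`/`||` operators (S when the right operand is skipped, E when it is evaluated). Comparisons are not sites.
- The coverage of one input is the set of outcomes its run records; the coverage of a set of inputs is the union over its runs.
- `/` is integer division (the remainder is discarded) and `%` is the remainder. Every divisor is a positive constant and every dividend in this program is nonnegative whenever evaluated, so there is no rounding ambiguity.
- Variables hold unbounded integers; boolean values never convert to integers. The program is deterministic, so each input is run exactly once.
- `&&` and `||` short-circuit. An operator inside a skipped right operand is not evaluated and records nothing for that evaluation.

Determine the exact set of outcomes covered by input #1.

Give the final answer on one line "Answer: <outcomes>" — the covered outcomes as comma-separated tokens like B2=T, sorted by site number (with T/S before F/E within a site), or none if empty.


Event log for input #1 (g=7, k=5, r=3):
  B1->F, B2->F, B3->T, B5->E, B4->T, B7->E, B8->E, B6->T
deduplicating events, the covered set is: B1=F, B2=F, B3=T, B4=T, B5=E, B6=T, B7=E, B8=E
Answer: B1=F, B2=F, B3=T, B4=T, B5=E, B6=T, B7=E, B8=E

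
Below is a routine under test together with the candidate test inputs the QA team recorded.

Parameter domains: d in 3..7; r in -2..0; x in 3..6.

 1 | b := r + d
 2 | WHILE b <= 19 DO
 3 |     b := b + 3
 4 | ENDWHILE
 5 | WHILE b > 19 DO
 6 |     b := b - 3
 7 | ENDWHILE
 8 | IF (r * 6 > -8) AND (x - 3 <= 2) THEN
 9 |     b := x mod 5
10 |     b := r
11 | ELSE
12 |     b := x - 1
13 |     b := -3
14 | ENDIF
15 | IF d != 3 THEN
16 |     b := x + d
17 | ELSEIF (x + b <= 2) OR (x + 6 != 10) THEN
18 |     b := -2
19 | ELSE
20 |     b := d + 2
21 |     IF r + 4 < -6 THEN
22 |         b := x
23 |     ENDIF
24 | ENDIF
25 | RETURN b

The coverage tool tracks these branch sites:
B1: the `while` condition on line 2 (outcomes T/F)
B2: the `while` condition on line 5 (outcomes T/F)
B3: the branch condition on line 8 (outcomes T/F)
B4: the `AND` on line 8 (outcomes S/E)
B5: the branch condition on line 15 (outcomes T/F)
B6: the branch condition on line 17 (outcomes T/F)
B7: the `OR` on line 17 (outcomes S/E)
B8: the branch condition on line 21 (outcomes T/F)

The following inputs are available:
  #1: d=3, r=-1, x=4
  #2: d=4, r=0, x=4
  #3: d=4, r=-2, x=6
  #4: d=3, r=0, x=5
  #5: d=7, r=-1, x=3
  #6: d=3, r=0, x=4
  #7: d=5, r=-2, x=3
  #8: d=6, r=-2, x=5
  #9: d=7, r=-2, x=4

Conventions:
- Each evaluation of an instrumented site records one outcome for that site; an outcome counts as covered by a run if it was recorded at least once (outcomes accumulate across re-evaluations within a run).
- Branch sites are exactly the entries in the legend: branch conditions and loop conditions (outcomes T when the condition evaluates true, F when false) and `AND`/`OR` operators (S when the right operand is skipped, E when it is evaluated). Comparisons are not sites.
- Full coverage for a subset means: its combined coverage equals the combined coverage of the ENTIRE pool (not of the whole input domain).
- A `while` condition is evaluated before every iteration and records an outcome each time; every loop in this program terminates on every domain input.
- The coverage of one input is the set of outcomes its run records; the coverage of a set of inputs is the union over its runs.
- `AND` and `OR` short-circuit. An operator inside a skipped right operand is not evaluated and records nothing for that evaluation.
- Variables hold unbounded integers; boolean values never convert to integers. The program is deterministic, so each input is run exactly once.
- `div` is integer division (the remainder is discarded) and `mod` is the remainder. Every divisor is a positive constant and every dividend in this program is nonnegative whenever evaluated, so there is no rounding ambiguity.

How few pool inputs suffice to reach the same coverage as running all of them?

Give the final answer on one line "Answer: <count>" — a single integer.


test 1 (d=3, r=-1, x=4) hits B1=T, B1=F, B2=T, B2=F, B3=T, B4=E, B5=F, B6=F, B7=E, B8=F
test 2 (d=4, r=0, x=4) hits B1=T, B1=F, B2=T, B2=F, B3=T, B4=E, B5=T
test 3 (d=4, r=-2, x=6) hits B1=T, B1=F, B2=T, B2=F, B3=F, B4=S, B5=T
test 4 (d=3, r=0, x=5) hits B1=T, B1=F, B2=T, B2=F, B3=T, B4=E, B5=F, B6=T, B7=E
test 5 (d=7, r=-1, x=3) hits B1=T, B1=F, B2=T, B2=F, B3=T, B4=E, B5=T
test 6 (d=3, r=0, x=4) hits B1=T, B1=F, B2=T, B2=F, B3=T, B4=E, B5=F, B6=F, B7=E, B8=F
test 7 (d=5, r=-2, x=3) hits B1=T, B1=F, B2=T, B2=F, B3=F, B4=S, B5=T
test 8 (d=6, r=-2, x=5) hits B1=T, B1=F, B2=T, B2=F, B3=F, B4=S, B5=T
test 9 (d=7, r=-2, x=4) hits B1=T, B1=F, B2=T, B2=F, B3=F, B4=S, B5=T
union over all inputs: B1=T, B1=F, B2=T, B2=F, B3=T, B3=F, B4=S, B4=E, B5=T, B5=F, B6=T, B6=F, B7=E, B8=F (14 outcomes)
no size-1 subset reaches all 14 outcomes (best union: 10/14)
no size-2 subset reaches all 14 outcomes (best union: 13/14)
at size 3, {1, 3, 4} reaches all 14 outcomes; every lexicographically earlier size-3 subset fails
Answer: 3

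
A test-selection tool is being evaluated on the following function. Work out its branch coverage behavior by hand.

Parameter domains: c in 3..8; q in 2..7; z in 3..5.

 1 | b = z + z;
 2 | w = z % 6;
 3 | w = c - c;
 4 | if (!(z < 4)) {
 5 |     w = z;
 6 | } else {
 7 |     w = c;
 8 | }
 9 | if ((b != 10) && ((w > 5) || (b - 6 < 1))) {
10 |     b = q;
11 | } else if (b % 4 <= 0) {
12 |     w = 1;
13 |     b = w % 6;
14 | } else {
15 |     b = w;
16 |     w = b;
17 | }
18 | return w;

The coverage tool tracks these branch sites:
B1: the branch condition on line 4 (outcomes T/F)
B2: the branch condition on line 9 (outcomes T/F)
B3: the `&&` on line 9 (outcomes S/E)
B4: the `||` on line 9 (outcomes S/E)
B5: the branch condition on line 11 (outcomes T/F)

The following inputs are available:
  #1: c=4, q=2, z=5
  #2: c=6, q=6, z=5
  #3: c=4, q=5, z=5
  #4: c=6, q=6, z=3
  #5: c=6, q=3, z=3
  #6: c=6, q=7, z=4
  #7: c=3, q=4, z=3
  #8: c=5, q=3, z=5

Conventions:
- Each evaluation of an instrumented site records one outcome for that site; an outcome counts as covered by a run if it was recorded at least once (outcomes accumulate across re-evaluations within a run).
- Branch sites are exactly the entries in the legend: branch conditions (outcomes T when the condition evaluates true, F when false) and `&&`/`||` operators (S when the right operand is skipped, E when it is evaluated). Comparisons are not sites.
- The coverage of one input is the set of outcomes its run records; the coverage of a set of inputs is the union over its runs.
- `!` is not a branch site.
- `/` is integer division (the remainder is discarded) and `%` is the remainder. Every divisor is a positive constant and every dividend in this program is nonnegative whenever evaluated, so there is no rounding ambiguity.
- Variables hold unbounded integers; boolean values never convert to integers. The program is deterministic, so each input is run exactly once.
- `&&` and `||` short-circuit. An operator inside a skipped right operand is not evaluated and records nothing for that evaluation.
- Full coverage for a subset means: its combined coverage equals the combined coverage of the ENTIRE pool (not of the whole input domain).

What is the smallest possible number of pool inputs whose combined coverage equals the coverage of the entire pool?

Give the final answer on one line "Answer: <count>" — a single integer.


input #1, c=4, q=2, z=5: events B1->T, B3->S, B2->F, B5->F; outcomes B1=T, B2=F, B3=S, B5=F
input #2, c=6, q=6, z=5: events B1->T, B3->S, B2->F, B5->F; outcomes B1=T, B2=F, B3=S, B5=F
input #3, c=4, q=5, z=5: events B1->T, B3->S, B2->F, B5->F; outcomes B1=T, B2=F, B3=S, B5=F
input #4, c=6, q=6, z=3: events B1->F, B3->E, B4->S, B2->T; outcomes B1=F, B2=T, B3=E, B4=S
input #5, c=6, q=3, z=3: events B1->F, B3->E, B4->S, B2->T; outcomes B1=F, B2=T, B3=E, B4=S
input #6, c=6, q=7, z=4: events B1->T, B3->E, B4->E, B2->F, B5->T; outcomes B1=T, B2=F, B3=E, B4=E, B5=T
input #7, c=3, q=4, z=3: events B1->F, B3->E, B4->E, B2->T; outcomes B1=F, B2=T, B3=E, B4=E
input #8, c=5, q=3, z=5: events B1->T, B3->S, B2->F, B5->F; outcomes B1=T, B2=F, B3=S, B5=F
union over all inputs: B1=T, B1=F, B2=T, B2=F, B3=S, B3=E, B4=S, B4=E, B5=T, B5=F (10 outcomes)
checked all size-1 subsets: none covers 10 outcomes (max 5/10)
checked all size-2 subsets: none covers 10 outcomes (max 8/10)
at size 3, {1, 4, 6} reaches all 10 outcomes; every lexicographically earlier size-3 subset fails
Answer: 3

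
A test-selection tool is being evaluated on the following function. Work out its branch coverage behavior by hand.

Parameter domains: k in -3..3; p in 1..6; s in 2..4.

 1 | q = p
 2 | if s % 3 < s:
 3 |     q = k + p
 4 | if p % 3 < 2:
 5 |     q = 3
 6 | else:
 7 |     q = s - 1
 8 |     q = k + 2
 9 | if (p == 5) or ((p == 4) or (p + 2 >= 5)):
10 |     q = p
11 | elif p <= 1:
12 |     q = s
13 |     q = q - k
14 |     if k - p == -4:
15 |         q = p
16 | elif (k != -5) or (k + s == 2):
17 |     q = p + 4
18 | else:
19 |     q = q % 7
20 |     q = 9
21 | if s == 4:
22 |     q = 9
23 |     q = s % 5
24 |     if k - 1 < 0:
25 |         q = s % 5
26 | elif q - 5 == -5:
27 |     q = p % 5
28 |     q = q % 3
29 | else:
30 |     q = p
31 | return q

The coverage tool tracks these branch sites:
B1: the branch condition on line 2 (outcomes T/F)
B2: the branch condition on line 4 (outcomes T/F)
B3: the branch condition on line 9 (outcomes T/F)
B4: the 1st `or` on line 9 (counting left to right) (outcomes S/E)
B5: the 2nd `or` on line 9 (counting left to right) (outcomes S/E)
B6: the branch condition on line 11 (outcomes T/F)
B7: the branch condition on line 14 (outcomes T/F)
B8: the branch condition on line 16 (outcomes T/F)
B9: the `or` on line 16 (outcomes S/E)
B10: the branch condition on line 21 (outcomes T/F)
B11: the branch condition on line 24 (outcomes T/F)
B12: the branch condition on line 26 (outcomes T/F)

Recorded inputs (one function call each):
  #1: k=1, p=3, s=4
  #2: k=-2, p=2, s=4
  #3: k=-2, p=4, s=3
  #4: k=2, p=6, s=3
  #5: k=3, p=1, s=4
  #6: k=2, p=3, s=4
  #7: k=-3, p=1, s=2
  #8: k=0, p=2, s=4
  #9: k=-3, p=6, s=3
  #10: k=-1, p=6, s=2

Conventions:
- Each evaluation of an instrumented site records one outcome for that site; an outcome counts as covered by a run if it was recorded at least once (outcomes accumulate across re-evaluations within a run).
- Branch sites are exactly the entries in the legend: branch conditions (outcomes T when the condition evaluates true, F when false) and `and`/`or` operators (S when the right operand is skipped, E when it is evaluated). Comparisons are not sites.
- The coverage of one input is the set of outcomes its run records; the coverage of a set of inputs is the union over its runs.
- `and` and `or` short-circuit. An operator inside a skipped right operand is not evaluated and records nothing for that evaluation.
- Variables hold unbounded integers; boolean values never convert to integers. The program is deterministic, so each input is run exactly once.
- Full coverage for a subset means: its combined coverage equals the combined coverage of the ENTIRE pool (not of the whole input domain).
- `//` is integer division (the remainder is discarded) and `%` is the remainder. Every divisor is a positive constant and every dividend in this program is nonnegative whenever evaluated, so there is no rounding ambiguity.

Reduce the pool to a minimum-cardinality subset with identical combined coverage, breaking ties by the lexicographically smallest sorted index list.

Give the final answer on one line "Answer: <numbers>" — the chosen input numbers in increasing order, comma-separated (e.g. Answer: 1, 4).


run #1 (k=1, p=3, s=4) runs B1->T, B2->T, B4->E, B5->E, B3->T, B10->T, B11->F; records B1=T, B2=T, B3=T, B4=E, B5=E, B10=T, B11=F
run #2 (k=-2, p=2, s=4) runs B1->T, B2->F, B4->E, B5->E, B3->F, B6->F, B9->S, B8->T, B10->T, B11->T; records B1=T, B2=F, B3=F, B4=E, B5=E, B6=F, B8=T, B9=S, B10=T, B11=T
run #3 (k=-2, p=4, s=3) runs B1->T, B2->T, B4->E, B5->S, B3->T, B10->F, B12->F; records B1=T, B2=T, B3=T, B4=E, B5=S, B10=F, B12=F
run #4 (k=2, p=6, s=3) runs B1->T, B2->T, B4->E, B5->E, B3->T, B10->F, B12->F; records B1=T, B2=T, B3=T, B4=E, B5=E, B10=F, B12=F
run #5 (k=3, p=1, s=4) runs B1->T, B2->T, B4->E, B5->E, B3->F, B6->T, B7->F, B10->T, B11->F; records B1=T, B2=T, B3=F, B4=E, B5=E, B6=T, B7=F, B10=T, B11=F
run #6 (k=2, p=3, s=4) runs B1->T, B2->T, B4->E, B5->E, B3->T, B10->T, B11->F; records B1=T, B2=T, B3=T, B4=E, B5=E, B10=T, B11=F
run #7 (k=-3, p=1, s=2) runs B1->F, B2->T, B4->E, B5->E, B3->F, B6->T, B7->T, B10->F, B12->F; records B1=F, B2=T, B3=F, B4=E, B5=E, B6=T, B7=T, B10=F, B12=F
run #8 (k=0, p=2, s=4) runs B1->T, B2->F, B4->E, B5->E, B3->F, B6->F, B9->S, B8->T, B10->T, B11->T; records B1=T, B2=F, B3=F, B4=E, B5=E, B6=F, B8=T, B9=S, B10=T, B11=T
run #9 (k=-3, p=6, s=3) runs B1->T, B2->T, B4->E, B5->E, B3->T, B10->F, B12->F; records B1=T, B2=T, B3=T, B4=E, B5=E, B10=F, B12=F
run #10 (k=-1, p=6, s=2) runs B1->F, B2->T, B4->E, B5->E, B3->T, B10->F, B12->F; records B1=F, B2=T, B3=T, B4=E, B5=E, B10=F, B12=F
the full pool covers 20 outcomes: B1=T, B1=F, B2=T, B2=F, B3=T, B3=F, B4=E, B5=S, B5=E, B6=T, B6=F, B7=T, B7=F, B8=T, B9=S, B10=T, B10=F, B11=T, B11=F, B12=F
no size-1 subset reaches all 20 outcomes (best union: 10/20)
no size-2 subset reaches all 20 outcomes (best union: 16/20)
no size-3 subset reaches all 20 outcomes (best union: 18/20)
at size 4, {2, 3, 5, 7} reaches all 20 outcomes; every lexicographically earlier size-4 subset fails
Answer: 2, 3, 5, 7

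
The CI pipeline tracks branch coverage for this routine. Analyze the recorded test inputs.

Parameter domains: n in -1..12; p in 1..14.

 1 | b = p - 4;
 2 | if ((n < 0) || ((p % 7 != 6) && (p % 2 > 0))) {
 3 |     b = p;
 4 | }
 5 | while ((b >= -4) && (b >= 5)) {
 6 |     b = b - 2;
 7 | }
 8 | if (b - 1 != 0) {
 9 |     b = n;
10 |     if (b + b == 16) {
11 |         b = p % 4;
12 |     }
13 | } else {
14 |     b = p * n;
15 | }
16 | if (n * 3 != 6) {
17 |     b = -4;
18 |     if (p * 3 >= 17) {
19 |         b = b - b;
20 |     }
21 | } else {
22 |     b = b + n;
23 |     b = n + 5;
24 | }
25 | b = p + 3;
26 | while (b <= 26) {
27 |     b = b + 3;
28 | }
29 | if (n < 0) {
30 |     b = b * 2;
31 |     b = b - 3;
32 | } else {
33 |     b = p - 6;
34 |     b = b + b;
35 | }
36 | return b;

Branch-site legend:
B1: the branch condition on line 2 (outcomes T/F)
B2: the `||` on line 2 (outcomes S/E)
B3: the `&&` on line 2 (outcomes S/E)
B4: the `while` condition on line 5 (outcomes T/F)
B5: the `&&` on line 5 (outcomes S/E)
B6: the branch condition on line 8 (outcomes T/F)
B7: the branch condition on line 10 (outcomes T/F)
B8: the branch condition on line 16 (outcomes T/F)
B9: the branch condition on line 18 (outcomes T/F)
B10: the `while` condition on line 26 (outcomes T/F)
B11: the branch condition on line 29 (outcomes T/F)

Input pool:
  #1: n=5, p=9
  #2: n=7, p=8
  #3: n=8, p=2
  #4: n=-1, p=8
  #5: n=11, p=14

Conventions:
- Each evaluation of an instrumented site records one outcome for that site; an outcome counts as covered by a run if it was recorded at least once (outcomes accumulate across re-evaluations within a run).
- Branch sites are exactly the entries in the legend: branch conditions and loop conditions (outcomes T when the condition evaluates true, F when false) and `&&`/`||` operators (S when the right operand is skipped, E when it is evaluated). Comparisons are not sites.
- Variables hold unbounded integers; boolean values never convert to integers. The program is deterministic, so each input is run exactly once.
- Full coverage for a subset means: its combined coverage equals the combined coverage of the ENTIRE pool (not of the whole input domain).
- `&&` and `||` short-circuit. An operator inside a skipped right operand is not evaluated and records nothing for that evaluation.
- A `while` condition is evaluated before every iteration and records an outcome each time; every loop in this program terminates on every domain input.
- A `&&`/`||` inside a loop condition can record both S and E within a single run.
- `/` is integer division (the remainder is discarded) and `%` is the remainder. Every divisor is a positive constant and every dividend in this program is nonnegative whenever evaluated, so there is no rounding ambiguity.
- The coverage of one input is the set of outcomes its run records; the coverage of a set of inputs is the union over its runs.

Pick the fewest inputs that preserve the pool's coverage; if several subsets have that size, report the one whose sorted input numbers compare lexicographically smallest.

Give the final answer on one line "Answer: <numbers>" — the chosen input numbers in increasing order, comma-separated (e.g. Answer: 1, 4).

input #1, n=5, p=9: events B2->E, B3->E, B1->T, B5->E, B4->T, B5->E, B4->T, B5->E, B4->T, B5->E, B4->F, B6->T, B7->F, B8->T, ...; outcomes B1=T, B2=E, B3=E, B4=T, B4=F, B5=E, B6=T, B7=F, B8=T, B9=T, B10=T, B10=F, B11=F
input #2, n=7, p=8: events B2->E, B3->E, B1->F, B5->E, B4->F, B6->T, B7->F, B8->T, B9->T, B10->T, B10->T, B10->T, B10->T, B10->T, ...; outcomes B1=F, B2=E, B3=E, B4=F, B5=E, B6=T, B7=F, B8=T, B9=T, B10=T, B10=F, B11=F
input #3, n=8, p=2: events B2->E, B3->E, B1->F, B5->E, B4->F, B6->T, B7->T, B8->T, B9->F, B10->T, B10->T, B10->T, B10->T, B10->T, ...; outcomes B1=F, B2=E, B3=E, B4=F, B5=E, B6=T, B7=T, B8=T, B9=F, B10=T, B10=F, B11=F
input #4, n=-1, p=8: events B2->S, B1->T, B5->E, B4->T, B5->E, B4->T, B5->E, B4->F, B6->T, B7->F, B8->T, B9->T, B10->T, B10->T, ...; outcomes B1=T, B2=S, B4=T, B4=F, B5=E, B6=T, B7=F, B8=T, B9=T, B10=T, B10=F, B11=T
input #5, n=11, p=14: events B2->E, B3->E, B1->F, B5->E, B4->T, B5->E, B4->T, B5->E, B4->T, B5->E, B4->F, B6->T, B7->F, B8->T, ...; outcomes B1=F, B2=E, B3=E, B4=T, B4=F, B5=E, B6=T, B7=F, B8=T, B9=T, B10=T, B10=F, B11=F
pool-wide coverage (18 outcomes): B1=T, B1=F, B2=S, B2=E, B3=E, B4=T, B4=F, B5=E, B6=T, B7=T, B7=F, B8=T, B9=T, B9=F, B10=T, B10=F, B11=T, B11=F
no size-1 subset reaches all 18 outcomes (best union: 13/18)
at size 2, {3, 4} reaches all 18 outcomes; every lexicographically earlier size-2 subset fails

Answer: 3, 4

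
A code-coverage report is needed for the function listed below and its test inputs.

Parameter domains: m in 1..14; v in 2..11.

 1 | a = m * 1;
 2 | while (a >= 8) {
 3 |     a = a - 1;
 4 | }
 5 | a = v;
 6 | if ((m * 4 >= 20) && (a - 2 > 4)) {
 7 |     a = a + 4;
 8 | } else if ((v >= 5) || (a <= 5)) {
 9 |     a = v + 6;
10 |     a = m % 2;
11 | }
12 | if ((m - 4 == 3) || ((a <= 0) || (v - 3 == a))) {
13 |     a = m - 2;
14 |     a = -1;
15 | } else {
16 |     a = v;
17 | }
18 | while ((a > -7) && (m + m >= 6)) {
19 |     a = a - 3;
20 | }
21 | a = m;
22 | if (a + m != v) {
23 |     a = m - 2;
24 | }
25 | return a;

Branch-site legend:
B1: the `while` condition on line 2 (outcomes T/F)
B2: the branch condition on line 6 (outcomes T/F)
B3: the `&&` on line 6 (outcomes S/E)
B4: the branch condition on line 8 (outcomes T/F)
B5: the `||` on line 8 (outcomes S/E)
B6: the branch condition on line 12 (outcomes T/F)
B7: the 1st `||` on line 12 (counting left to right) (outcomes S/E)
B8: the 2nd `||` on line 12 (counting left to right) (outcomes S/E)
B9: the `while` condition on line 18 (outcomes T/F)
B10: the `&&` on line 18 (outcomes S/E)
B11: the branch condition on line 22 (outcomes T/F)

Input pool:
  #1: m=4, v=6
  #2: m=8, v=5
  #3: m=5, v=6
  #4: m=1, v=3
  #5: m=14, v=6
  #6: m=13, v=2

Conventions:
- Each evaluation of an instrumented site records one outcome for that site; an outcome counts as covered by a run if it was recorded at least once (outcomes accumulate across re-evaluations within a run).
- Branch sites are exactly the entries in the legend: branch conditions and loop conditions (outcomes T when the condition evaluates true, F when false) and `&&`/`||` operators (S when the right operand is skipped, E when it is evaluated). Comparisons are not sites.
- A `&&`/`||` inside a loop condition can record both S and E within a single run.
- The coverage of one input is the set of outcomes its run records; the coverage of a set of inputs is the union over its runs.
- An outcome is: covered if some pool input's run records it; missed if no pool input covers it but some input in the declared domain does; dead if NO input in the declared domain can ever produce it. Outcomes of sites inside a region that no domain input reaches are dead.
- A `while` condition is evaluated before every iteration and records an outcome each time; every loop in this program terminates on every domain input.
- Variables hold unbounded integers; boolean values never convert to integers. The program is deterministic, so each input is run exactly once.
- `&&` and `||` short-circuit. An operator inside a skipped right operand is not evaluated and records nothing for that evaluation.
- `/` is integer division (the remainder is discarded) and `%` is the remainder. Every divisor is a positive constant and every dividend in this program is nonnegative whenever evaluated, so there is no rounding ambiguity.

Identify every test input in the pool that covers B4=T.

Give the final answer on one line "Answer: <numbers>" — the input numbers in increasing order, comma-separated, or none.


input #1 (m=4, v=6): records B4=T
input #2 (m=8, v=5): records B4=T
input #3 (m=5, v=6): records B4=T
input #4 (m=1, v=3): records B4=T
input #5 (m=14, v=6): records B4=T
input #6 (m=13, v=2): records B4=T
Answer: 1, 2, 3, 4, 5, 6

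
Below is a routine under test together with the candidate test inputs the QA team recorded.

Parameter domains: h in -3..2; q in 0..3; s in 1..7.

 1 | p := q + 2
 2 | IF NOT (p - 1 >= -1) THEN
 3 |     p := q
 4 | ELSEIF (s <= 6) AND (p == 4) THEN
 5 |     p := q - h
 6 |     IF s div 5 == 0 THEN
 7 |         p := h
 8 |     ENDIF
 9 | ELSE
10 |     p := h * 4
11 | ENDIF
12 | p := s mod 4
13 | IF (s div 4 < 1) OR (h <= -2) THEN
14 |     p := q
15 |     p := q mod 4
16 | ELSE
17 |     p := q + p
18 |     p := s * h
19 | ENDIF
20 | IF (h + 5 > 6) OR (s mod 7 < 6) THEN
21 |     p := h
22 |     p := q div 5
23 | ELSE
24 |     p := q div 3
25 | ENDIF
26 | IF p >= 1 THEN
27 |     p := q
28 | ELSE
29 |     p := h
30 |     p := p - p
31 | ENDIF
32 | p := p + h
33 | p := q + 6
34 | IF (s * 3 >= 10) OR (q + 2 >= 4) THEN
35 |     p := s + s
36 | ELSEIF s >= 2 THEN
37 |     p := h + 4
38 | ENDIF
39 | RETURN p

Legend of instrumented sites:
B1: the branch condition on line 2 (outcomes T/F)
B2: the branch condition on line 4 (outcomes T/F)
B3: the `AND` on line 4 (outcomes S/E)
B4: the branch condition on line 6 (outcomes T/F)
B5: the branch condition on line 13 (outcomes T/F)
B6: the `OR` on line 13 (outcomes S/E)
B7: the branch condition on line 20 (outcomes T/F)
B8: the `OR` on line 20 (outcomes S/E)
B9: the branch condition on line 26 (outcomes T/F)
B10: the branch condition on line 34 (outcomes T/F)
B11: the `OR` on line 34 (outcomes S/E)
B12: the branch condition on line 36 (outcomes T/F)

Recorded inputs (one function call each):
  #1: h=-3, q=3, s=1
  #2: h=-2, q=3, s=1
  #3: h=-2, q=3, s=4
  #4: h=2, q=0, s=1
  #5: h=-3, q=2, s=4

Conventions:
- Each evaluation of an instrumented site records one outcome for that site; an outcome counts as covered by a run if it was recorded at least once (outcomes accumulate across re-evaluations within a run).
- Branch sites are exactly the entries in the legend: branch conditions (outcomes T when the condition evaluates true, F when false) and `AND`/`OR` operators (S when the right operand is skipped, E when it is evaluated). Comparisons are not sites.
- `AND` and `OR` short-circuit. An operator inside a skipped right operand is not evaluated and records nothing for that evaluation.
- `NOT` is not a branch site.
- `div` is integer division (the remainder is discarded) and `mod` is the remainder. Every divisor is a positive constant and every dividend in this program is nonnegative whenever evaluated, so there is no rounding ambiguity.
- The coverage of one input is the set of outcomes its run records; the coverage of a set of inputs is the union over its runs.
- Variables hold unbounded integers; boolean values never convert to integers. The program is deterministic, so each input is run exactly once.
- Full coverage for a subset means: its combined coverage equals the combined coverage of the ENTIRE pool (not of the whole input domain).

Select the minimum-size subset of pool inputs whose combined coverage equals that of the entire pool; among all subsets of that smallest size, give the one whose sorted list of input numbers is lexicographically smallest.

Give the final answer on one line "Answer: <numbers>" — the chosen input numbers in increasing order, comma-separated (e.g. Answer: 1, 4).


#1 (h=-3, q=3, s=1) -> B1->F, B3->E, B2->F, B6->S, B5->T, B8->E, B7->T, B9->F, B11->E, B10->T; covered: B1=F, B2=F, B3=E, B5=T, B6=S, B7=T, B8=E, B9=F, B10=T, B11=E
#2 (h=-2, q=3, s=1) -> B1->F, B3->E, B2->F, B6->S, B5->T, B8->E, B7->T, B9->F, B11->E, B10->T; covered: B1=F, B2=F, B3=E, B5=T, B6=S, B7=T, B8=E, B9=F, B10=T, B11=E
#3 (h=-2, q=3, s=4) -> B1->F, B3->E, B2->F, B6->E, B5->T, B8->E, B7->T, B9->F, B11->S, B10->T; covered: B1=F, B2=F, B3=E, B5=T, B6=E, B7=T, B8=E, B9=F, B10=T, B11=S
#4 (h=2, q=0, s=1) -> B1->F, B3->E, B2->F, B6->S, B5->T, B8->S, B7->T, B9->F, B11->E, B10->F, B12->F; covered: B1=F, B2=F, B3=E, B5=T, B6=S, B7=T, B8=S, B9=F, B10=F, B11=E, B12=F
#5 (h=-3, q=2, s=4) -> B1->F, B3->E, B2->T, B4->T, B6->E, B5->T, B8->E, B7->T, B9->F, B11->S, B10->T; covered: B1=F, B2=T, B3=E, B4=T, B5=T, B6=E, B7=T, B8=E, B9=F, B10=T, B11=S
together the pool reaches 17 outcomes: B1=F, B2=T, B2=F, B3=E, B4=T, B5=T, B6=S, B6=E, B7=T, B8=S, B8=E, B9=F, B10=T, B10=F, B11=S, B11=E, B12=F
every size-1 subset falls short of the 17 outcomes (best: 11/17)
at size 2, {4, 5} reaches all 17 outcomes; every lexicographically earlier size-2 subset fails
Answer: 4, 5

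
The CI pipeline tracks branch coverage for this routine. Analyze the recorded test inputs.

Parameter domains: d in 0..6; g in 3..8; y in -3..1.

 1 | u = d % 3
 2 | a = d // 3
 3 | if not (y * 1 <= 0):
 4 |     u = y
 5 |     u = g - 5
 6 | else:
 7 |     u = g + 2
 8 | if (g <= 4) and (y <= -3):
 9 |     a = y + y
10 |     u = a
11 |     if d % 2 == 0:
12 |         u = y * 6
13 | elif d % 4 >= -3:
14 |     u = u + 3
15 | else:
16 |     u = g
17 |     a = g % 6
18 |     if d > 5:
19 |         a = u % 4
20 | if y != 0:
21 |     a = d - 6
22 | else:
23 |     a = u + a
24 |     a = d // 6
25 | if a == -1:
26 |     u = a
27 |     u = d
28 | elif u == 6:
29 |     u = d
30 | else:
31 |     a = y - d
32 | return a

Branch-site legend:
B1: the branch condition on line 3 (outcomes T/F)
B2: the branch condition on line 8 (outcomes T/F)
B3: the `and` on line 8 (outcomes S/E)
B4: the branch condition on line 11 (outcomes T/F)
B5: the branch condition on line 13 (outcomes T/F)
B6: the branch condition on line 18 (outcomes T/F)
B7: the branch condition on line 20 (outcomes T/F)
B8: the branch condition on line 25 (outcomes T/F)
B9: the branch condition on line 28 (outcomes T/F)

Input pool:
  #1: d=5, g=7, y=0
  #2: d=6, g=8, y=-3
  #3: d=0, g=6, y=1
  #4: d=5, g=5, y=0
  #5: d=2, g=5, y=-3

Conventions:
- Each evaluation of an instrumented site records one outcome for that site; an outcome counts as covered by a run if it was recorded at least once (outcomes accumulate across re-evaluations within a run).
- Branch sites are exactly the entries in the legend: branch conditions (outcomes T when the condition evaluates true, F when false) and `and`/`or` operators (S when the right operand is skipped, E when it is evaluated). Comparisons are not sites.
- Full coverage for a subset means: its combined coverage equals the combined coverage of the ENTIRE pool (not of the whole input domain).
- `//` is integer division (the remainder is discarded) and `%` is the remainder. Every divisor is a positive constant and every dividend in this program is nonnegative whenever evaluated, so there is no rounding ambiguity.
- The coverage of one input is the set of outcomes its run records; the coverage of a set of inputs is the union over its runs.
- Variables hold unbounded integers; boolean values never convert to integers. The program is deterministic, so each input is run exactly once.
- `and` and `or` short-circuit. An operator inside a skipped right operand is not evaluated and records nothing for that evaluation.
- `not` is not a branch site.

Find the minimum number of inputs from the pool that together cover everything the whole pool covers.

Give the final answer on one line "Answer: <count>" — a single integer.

run #1 (d=5, g=7, y=0) runs B1->F, B3->S, B2->F, B5->T, B7->F, B8->F, B9->F; records B1=F, B2=F, B3=S, B5=T, B7=F, B8=F, B9=F
run #2 (d=6, g=8, y=-3) runs B1->F, B3->S, B2->F, B5->T, B7->T, B8->F, B9->F; records B1=F, B2=F, B3=S, B5=T, B7=T, B8=F, B9=F
run #3 (d=0, g=6, y=1) runs B1->T, B3->S, B2->F, B5->T, B7->T, B8->F, B9->F; records B1=T, B2=F, B3=S, B5=T, B7=T, B8=F, B9=F
run #4 (d=5, g=5, y=0) runs B1->F, B3->S, B2->F, B5->T, B7->F, B8->F, B9->F; records B1=F, B2=F, B3=S, B5=T, B7=F, B8=F, B9=F
run #5 (d=2, g=5, y=-3) runs B1->F, B3->S, B2->F, B5->T, B7->T, B8->F, B9->F; records B1=F, B2=F, B3=S, B5=T, B7=T, B8=F, B9=F
the full pool covers 9 outcomes: B1=T, B1=F, B2=F, B3=S, B5=T, B7=T, B7=F, B8=F, B9=F
size 1 is not enough: best union over all size-1 subsets is 7/9
inputs {1, 3} (size 2) cover everything; no size-2 subset with a lexicographically smaller index list covers all 9

Answer: 2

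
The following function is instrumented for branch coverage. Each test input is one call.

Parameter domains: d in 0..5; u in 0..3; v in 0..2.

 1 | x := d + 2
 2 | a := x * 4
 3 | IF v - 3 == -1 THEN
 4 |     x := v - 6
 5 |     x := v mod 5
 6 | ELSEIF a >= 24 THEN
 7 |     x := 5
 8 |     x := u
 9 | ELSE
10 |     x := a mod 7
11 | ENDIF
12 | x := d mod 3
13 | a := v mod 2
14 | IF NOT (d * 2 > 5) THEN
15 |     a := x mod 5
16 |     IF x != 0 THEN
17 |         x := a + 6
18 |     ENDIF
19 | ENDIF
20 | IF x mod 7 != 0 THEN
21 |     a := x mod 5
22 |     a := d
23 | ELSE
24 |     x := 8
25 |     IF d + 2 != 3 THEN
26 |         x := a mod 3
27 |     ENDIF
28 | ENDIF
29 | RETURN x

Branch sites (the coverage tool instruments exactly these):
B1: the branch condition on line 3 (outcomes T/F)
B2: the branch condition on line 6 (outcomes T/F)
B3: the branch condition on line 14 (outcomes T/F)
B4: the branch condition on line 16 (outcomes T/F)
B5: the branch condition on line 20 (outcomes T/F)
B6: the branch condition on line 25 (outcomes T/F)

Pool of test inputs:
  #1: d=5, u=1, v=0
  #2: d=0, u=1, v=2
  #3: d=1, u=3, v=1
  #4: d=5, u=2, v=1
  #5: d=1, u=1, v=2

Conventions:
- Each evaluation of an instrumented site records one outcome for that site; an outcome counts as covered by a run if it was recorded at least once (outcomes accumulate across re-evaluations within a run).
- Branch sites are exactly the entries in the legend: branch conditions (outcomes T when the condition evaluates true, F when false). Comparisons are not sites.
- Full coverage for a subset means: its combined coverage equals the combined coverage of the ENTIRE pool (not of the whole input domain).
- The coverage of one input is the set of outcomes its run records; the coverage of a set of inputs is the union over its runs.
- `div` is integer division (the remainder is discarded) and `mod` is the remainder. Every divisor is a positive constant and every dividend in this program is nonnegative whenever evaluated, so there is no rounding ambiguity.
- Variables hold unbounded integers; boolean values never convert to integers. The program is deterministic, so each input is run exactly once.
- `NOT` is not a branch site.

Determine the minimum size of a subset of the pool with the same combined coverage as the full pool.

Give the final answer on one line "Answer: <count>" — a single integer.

input #1 (d=5, u=1, v=0): events B1->F, B2->T, B3->F, B5->T; covers B1=F, B2=T, B3=F, B5=T
input #2 (d=0, u=1, v=2): events B1->T, B3->T, B4->F, B5->F, B6->T; covers B1=T, B3=T, B4=F, B5=F, B6=T
input #3 (d=1, u=3, v=1): events B1->F, B2->F, B3->T, B4->T, B5->F, B6->F; covers B1=F, B2=F, B3=T, B4=T, B5=F, B6=F
input #4 (d=5, u=2, v=1): events B1->F, B2->T, B3->F, B5->T; covers B1=F, B2=T, B3=F, B5=T
input #5 (d=1, u=1, v=2): events B1->T, B3->T, B4->T, B5->F, B6->F; covers B1=T, B3=T, B4=T, B5=F, B6=F
the full pool covers 12 outcomes: B1=T, B1=F, B2=T, B2=F, B3=T, B3=F, B4=T, B4=F, B5=T, B5=F, B6=T, B6=F
every size-1 subset falls short of the 12 outcomes (best: 6/12)
every size-2 subset falls short of the 12 outcomes (best: 9/12)
the canonical winner is {1, 2, 3}: size 3, full 12-outcome coverage, earliest index list among size-3 covers

Answer: 3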